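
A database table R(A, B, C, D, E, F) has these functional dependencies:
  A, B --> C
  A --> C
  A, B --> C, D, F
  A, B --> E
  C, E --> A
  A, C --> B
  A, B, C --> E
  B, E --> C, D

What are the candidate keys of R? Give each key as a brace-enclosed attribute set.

{A} is a candidate key since {A}⁺ = {A, B, C, D, E, F} covers every attribute.
{B, E} is a candidate key since {B, E}⁺ = {A, B, C, D, E, F} covers every attribute.
{C, E} is a candidate key since {C, E}⁺ = {A, B, C, D, E, F} covers every attribute.
These are minimal and exhaustive — every other superkey contains one of them.

{A}, {B, E}, {C, E}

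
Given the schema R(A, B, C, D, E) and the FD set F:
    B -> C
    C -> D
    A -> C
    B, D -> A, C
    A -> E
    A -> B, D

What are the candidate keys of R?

{A}, {B}

Closure of {A} is {A, B, C, D, E}, the whole schema; {A} is a candidate key.
Closure of {B} is {A, B, C, D, E}, the whole schema; {B} is a candidate key.
Any other superkey properly contains one of these, so there are no further candidate keys.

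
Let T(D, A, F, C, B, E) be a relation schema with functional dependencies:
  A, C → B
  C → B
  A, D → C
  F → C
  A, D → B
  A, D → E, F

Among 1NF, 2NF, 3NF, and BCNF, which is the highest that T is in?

2NF

Candidate key: {A, D}. Prime attributes: {A, D}.
For A, C → B we have {A, C}⁺ = {A, B, C}; {A, C} is not a superkey, so BCNF fails.
A, C → B has non-prime {B} on the right and a non-superkey on the left, so 3NF fails.
No non-prime attribute depends on a proper subset of any candidate key, so 2NF holds.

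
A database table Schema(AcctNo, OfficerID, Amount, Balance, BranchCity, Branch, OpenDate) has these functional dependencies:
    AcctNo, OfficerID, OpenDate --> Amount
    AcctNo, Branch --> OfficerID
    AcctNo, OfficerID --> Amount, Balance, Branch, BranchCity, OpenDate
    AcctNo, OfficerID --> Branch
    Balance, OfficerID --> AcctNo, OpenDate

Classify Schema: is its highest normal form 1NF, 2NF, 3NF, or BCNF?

Candidate keys: {AcctNo, Branch}, {AcctNo, OfficerID}, {Balance, OfficerID}. Prime attributes: {AcctNo, Balance, Branch, OfficerID}.
Each dependency's left side is a superkey — BCNF holds.

BCNF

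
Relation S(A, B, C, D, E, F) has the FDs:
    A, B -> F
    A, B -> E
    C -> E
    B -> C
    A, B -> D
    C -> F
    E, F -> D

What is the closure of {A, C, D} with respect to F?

{A, C, D, E, F}

Start with {A, C, D}.
C -> E applies; add {E} → now {A, C, D, E}.
C -> F applies; add {F} → now {A, C, D, E, F}.
No further FD applies.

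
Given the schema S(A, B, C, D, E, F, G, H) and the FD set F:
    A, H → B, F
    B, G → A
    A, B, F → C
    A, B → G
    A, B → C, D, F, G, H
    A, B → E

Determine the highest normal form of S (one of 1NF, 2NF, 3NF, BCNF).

Candidate keys: {A, B}, {A, H}, {B, G}. Prime attributes: {A, B, G, H}.
Each dependency's left side is a superkey — BCNF holds.

BCNF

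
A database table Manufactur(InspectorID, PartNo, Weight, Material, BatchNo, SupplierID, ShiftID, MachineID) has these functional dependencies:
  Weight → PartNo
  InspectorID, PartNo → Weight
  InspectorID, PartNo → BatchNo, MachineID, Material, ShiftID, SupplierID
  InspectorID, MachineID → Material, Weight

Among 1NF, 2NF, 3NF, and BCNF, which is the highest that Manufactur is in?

Candidate keys: {InspectorID, MachineID}, {InspectorID, PartNo}, {InspectorID, Weight}. Prime attributes: {InspectorID, MachineID, PartNo, Weight}.
Weight → PartNo breaks BCNF: {Weight}⁺ = {PartNo, Weight}, so {Weight} is not a superkey.
Since {PartNo} ⊆ prime attributes and every other non-superkey FD also has a prime right side, the schema is in 3NF.

3NF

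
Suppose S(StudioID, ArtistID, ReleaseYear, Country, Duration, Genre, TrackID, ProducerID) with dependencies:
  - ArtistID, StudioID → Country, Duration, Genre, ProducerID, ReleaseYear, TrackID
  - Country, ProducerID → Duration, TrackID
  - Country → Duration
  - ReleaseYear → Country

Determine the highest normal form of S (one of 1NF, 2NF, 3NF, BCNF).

2NF

Candidate key: {ArtistID, StudioID}. Prime attributes: {ArtistID, StudioID}.
Country, ProducerID → Duration, TrackID breaks BCNF: {Country, ProducerID}⁺ = {Country, Duration, ProducerID, TrackID}, so {Country, ProducerID} is not a superkey.
Country, ProducerID → Duration, TrackID has non-prime {Duration, TrackID} on the right and a non-superkey on the left, so 3NF fails.
No proper subset of a key has a non-prime attribute in its closure, so there is no partial dependency; 2NF holds.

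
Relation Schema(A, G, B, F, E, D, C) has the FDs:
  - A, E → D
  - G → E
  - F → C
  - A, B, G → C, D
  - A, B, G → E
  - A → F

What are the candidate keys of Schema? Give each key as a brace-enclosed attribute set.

{A, B, G}

Attributes never on any right-hand side: {A, B, G} — every candidate key must contain all of them.
{A, B, G}⁺ = {A, B, C, D, E, F, G} — all of the relation — so {A, B, G} is a candidate key.
No smaller or unrelated set reaches every attribute, so there are no other keys.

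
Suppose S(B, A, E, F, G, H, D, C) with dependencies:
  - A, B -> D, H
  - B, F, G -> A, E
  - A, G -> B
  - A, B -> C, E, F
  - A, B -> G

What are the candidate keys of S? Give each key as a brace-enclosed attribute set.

{A, B} is a candidate key since {A, B}⁺ = {A, B, C, D, E, F, G, H} covers every attribute.
{A, G} is a candidate key since {A, G}⁺ = {A, B, C, D, E, F, G, H} covers every attribute.
{B, F, G} is a candidate key since {B, F, G}⁺ = {A, B, C, D, E, F, G, H} covers every attribute.
These are minimal and exhaustive — every other superkey contains one of them.

{A, B}, {A, G}, {B, F, G}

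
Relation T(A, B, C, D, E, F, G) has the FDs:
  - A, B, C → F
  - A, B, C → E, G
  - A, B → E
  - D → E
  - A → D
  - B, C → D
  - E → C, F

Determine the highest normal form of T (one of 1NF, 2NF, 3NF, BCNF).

1NF

Candidate key: {A, B}. Prime attributes: {A, B}.
D → E: {D}⁺ = {C, D, E, F}, which is not all of the attributes, so the left side is not a superkey — BCNF is violated.
Because {E} is non-prime and the left side of D → E is not a superkey, the relation is not in 3NF.
{A} is a proper subset of the key {A, B}, and {A}⁺ contains the non-prime attributes {C, D, E, F} — a partial dependency, so 2NF is violated.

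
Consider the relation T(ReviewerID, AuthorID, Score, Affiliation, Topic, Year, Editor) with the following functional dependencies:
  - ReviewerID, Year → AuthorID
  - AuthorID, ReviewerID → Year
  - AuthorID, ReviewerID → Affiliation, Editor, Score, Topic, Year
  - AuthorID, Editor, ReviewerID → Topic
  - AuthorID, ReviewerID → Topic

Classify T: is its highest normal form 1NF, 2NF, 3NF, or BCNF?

Candidate keys: {AuthorID, ReviewerID}, {ReviewerID, Year}. Prime attributes: {AuthorID, ReviewerID, Year}.
The left-hand side of every FD is a superkey, so BCNF is satisfied.

BCNF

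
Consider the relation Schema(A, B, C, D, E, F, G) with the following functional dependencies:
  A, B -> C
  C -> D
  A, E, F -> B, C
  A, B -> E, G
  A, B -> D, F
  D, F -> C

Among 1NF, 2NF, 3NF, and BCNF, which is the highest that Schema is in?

Candidate keys: {A, B}, {A, E, F}. Prime attributes: {A, B, E, F}.
C -> D: {C}⁺ = {C, D}, which is not all of the attributes, so the left side is not a superkey — BCNF is violated.
C -> D determines the non-prime attribute {D} from a non-superkey — 3NF is violated.
No non-prime attribute depends on a proper subset of any candidate key, so 2NF holds.

2NF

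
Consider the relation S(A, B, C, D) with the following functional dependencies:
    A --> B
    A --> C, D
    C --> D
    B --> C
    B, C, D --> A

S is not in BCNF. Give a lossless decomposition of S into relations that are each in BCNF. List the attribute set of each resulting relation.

{A, B, C}; {C, D}

Candidate keys of the original relation: {A}, {B}.
In {A, B, C, D}, {C} is not a superkey ({C}⁺ restricted to this set is {C, D}), so split on C --> D into {C, D} and {A, B, C}.
{C, D}: every determinant is a superkey — BCNF.
{A, B, C}: every determinant is a superkey — BCNF.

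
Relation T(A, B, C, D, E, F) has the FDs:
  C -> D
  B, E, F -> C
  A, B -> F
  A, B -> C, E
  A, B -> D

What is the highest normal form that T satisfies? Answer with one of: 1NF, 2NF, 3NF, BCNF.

2NF

Candidate key: {A, B}. Prime attributes: {A, B}.
For C -> D we have {C}⁺ = {C, D}; {C} is not a superkey, so BCNF fails.
Because {D} is non-prime and the left side of C -> D is not a superkey, the relation is not in 3NF.
No non-prime attribute depends on a proper subset of any candidate key, so 2NF holds.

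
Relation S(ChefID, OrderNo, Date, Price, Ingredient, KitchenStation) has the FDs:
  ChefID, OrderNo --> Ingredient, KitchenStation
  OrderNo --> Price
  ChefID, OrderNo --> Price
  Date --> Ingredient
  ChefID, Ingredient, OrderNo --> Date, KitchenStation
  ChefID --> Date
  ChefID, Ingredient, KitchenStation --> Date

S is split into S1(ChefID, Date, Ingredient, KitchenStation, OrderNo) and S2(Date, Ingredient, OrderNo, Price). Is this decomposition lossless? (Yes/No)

Yes

Common attributes: {Date, Ingredient, OrderNo}; their closure is {Date, Ingredient, OrderNo, Price}.
This includes all of S2, so the common attributes are a superkey of S2 — the join is lossless.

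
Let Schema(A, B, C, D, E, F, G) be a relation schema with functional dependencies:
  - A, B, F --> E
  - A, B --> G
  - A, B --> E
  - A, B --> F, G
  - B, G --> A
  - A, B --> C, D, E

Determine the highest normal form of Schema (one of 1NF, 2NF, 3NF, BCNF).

Candidate keys: {A, B}, {B, G}. Prime attributes: {A, B, G}.
The left-hand side of every FD is a superkey, so BCNF is satisfied.

BCNF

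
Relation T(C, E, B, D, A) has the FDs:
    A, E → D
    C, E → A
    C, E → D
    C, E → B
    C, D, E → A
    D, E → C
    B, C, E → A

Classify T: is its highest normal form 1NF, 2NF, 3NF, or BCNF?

BCNF

Candidate keys: {A, E}, {C, E}, {D, E}. Prime attributes: {A, C, D, E}.
Every FD has a superkey on the left, so the relation is in BCNF.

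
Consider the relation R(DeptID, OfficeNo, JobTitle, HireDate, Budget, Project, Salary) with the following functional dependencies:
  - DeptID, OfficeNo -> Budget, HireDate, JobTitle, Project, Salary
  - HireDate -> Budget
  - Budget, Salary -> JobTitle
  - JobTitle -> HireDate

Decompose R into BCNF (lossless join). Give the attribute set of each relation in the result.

{Budget, HireDate}; {DeptID, JobTitle, OfficeNo, Project, Salary}; {HireDate, JobTitle}

Candidate key of the original relation: {DeptID, OfficeNo}.
In {Budget, DeptID, HireDate, JobTitle, OfficeNo, Project, Salary}, {HireDate} is not a superkey ({HireDate}⁺ restricted to this set is {Budget, HireDate}), so split on HireDate -> Budget into {Budget, HireDate} and {DeptID, HireDate, JobTitle, OfficeNo, Project, Salary}.
{Budget, HireDate} is in BCNF.
In {DeptID, HireDate, JobTitle, OfficeNo, Project, Salary}, {JobTitle} is not a superkey ({JobTitle}⁺ restricted to this set is {HireDate, JobTitle}), so split on JobTitle -> HireDate into {HireDate, JobTitle} and {DeptID, JobTitle, OfficeNo, Project, Salary}.
{HireDate, JobTitle} is in BCNF.
{DeptID, JobTitle, OfficeNo, Project, Salary} is in BCNF.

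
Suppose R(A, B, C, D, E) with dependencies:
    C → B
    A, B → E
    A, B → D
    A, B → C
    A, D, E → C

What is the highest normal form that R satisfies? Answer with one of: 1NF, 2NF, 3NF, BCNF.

Candidate keys: {A, B}, {A, C}, {A, D, E}. Prime attributes: {A, B, C, D, E}.
C → B: {C}⁺ = {B, C}, which is not all of the attributes, so the left side is not a superkey — BCNF is violated.
But every attribute on its right side ({B}) is prime, and the same holds for every other non-superkey FD, so 3NF still holds.

3NF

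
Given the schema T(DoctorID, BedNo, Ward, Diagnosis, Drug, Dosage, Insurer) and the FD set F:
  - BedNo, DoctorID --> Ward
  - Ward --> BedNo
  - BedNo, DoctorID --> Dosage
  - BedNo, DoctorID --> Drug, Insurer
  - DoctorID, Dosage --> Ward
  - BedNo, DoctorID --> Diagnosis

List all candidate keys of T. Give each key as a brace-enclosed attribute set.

{BedNo, DoctorID}, {DoctorID, Dosage}, {DoctorID, Ward}

Attributes never on any right-hand side: {DoctorID} — every candidate key must contain it.
{BedNo, DoctorID}⁺ = {BedNo, Diagnosis, DoctorID, Dosage, Drug, Insurer, Ward} — all of the relation — so {BedNo, DoctorID} is a candidate key.
{DoctorID, Dosage}⁺ = {BedNo, Diagnosis, DoctorID, Dosage, Drug, Insurer, Ward} — all of the relation — so {DoctorID, Dosage} is a candidate key.
{DoctorID, Ward}⁺ = {BedNo, Diagnosis, DoctorID, Dosage, Drug, Insurer, Ward} — all of the relation — so {DoctorID, Ward} is a candidate key.
No proper subset of any of these is a key, and no other minimal superkey exists.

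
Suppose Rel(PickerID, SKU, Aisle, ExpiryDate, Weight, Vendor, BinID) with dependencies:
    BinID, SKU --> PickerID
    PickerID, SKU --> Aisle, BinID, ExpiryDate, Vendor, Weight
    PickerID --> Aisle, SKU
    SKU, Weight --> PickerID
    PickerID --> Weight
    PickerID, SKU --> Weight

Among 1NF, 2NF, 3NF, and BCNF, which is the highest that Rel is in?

Candidate keys: {BinID, SKU}, {PickerID}, {SKU, Weight}. Prime attributes: {BinID, PickerID, SKU, Weight}.
Every FD has a superkey on the left, so the relation is in BCNF.

BCNF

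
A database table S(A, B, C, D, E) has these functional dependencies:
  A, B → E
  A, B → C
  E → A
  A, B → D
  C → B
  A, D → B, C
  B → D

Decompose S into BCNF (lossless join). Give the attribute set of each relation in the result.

{A, E}; {B, C}; {B, D}; {C, E}

Candidate keys of the original relation: {A, B}, {A, C}, {A, D}, {B, E}, {C, E}, {D, E}.
{A, B, C, D, E}: {E} determines {A, E} here but is not a superkey — split on E → A, giving {A, E} and {B, C, D, E}.
{A, E} is in BCNF.
{B, C, D, E}: {C} determines {B, C, D} here but is not a superkey — split on C → B, D, giving {B, C, D} and {C, E}.
{B, C, D}: {B} determines {B, D} here but is not a superkey — split on B → D, giving {B, D} and {B, C}.
{B, D} is in BCNF.
{B, C} is in BCNF.
{C, E} is in BCNF.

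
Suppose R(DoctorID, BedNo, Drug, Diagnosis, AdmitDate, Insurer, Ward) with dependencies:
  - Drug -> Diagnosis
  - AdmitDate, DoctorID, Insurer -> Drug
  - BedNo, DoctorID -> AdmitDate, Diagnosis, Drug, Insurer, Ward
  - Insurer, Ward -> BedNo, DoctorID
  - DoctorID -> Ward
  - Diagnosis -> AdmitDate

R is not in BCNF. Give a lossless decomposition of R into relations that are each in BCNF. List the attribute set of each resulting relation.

{AdmitDate, Diagnosis}; {BedNo, DoctorID, Drug, Insurer}; {Diagnosis, Drug}; {DoctorID, Ward}

Candidate keys of the original relation: {BedNo, DoctorID}, {DoctorID, Insurer}, {Insurer, Ward}.
In {AdmitDate, BedNo, Diagnosis, DoctorID, Drug, Insurer, Ward}, {Drug} is not a superkey ({Drug}⁺ restricted to this set is {AdmitDate, Diagnosis, Drug}), so split on Drug -> AdmitDate, Diagnosis into {AdmitDate, Diagnosis, Drug} and {BedNo, DoctorID, Drug, Insurer, Ward}.
In {AdmitDate, Diagnosis, Drug}, {Diagnosis} is not a superkey ({Diagnosis}⁺ restricted to this set is {AdmitDate, Diagnosis}), so split on Diagnosis -> AdmitDate into {AdmitDate, Diagnosis} and {Diagnosis, Drug}.
{AdmitDate, Diagnosis} has no BCNF violation.
{Diagnosis, Drug} has no BCNF violation.
In {BedNo, DoctorID, Drug, Insurer, Ward}, {DoctorID} is not a superkey ({DoctorID}⁺ restricted to this set is {DoctorID, Ward}), so split on DoctorID -> Ward into {DoctorID, Ward} and {BedNo, DoctorID, Drug, Insurer}.
{DoctorID, Ward} has no BCNF violation.
{BedNo, DoctorID, Drug, Insurer} has no BCNF violation.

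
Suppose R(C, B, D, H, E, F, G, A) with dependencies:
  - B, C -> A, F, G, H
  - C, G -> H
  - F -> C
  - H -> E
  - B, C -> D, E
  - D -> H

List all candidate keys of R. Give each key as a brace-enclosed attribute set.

No FD produces {B}, so it must be in every candidate key.
Closure of {B, C} is {A, B, C, D, E, F, G, H}, the whole schema; {B, C} is a candidate key.
Closure of {B, F} is {A, B, C, D, E, F, G, H}, the whole schema; {B, F} is a candidate key.
These are minimal and exhaustive — every other superkey contains one of them.

{B, C}, {B, F}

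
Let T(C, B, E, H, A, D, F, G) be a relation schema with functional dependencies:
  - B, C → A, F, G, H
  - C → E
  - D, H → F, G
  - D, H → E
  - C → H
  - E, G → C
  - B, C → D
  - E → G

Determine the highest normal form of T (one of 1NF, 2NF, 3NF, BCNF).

1NF

Candidate keys: {B, C}, {B, D, H}, {B, E}. Prime attributes: {B, C, D, E, H}.
C → E breaks BCNF: {C}⁺ = {C, E, G, H}, so {C} is not a superkey.
D, H → F, G determines the non-prime attributes {F, G} from a non-superkey — 3NF is violated.
The proper key subset {C} of {B, C} determines non-prime {G}, so the relation is not even in 2NF.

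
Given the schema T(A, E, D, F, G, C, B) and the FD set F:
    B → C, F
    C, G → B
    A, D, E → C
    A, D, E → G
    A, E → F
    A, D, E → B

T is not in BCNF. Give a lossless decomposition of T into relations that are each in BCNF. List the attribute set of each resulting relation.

{A, B, D, E, G}; {B, C, F}

Candidate key of the original relation: {A, D, E}.
In {A, B, C, D, E, F, G}, {B} is not a superkey ({B}⁺ restricted to this set is {B, C, F}), so split on B → C, F into {B, C, F} and {A, B, D, E, G}.
{B, C, F}: every determinant is a superkey — BCNF.
{A, B, D, E, G}: every determinant is a superkey — BCNF.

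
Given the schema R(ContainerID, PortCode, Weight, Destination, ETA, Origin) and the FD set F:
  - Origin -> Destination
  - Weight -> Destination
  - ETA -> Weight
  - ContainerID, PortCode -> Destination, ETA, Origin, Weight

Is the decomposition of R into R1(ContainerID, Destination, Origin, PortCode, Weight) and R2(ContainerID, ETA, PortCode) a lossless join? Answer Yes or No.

The shared attributes are {ContainerID, PortCode} and {ContainerID, PortCode}⁺ = {ContainerID, Destination, ETA, Origin, PortCode, Weight}.
Since R1 ⊆ {ContainerID, Destination, ETA, Origin, PortCode, Weight}, the intersection is a superkey of R1; the decomposition is lossless.

Yes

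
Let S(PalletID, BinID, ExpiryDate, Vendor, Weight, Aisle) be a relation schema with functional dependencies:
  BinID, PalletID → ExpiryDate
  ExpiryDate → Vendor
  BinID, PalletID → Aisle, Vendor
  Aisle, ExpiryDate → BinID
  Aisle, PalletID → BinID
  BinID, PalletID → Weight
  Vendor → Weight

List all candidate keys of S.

{Aisle, PalletID}, {BinID, PalletID}

{PalletID} never appears on the right of any FD, so every key must include it.
{Aisle, PalletID} is a candidate key since {Aisle, PalletID}⁺ = {Aisle, BinID, ExpiryDate, PalletID, Vendor, Weight} covers every attribute.
{BinID, PalletID} is a candidate key since {BinID, PalletID}⁺ = {Aisle, BinID, ExpiryDate, PalletID, Vendor, Weight} covers every attribute.
Any other superkey properly contains one of these, so there are no further candidate keys.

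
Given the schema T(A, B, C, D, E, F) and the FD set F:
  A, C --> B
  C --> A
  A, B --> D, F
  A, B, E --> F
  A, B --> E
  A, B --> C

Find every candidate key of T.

{C}⁺ = {A, B, C, D, E, F}, which is every attribute, so {C} is a candidate key.
{A, B}⁺ = {A, B, C, D, E, F}, which is every attribute, so {A, B} is a candidate key.
No proper subset of any of these is a key, and no other minimal superkey exists.

{A, B}, {C}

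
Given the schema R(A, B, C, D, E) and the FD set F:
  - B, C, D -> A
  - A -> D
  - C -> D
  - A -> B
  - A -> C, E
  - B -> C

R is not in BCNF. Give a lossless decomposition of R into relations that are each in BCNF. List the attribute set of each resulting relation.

{A, B, C, E}; {C, D}

Candidate keys of the original relation: {A}, {B}.
Within {A, B, C, D, E}: {C}⁺ ∩ {A, B, C, D, E} = {C, D}, not the whole set, so C -> D violates BCNF; decompose into {C, D} and {A, B, C, E}.
{C, D}: every determinant is a superkey — BCNF.
{A, B, C, E}: every determinant is a superkey — BCNF.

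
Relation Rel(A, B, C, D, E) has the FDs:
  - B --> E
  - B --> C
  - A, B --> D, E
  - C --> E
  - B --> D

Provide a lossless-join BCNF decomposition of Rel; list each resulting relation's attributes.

{A, B}; {B, C, D}; {C, E}

Candidate key of the original relation: {A, B}.
{A, B, C, D, E}: {B} determines {B, C, D, E} here but is not a superkey — split on B --> C, D, E, giving {B, C, D, E} and {A, B}.
{B, C, D, E}: {C} determines {C, E} here but is not a superkey — split on C --> E, giving {C, E} and {B, C, D}.
{C, E} is in BCNF.
{B, C, D} is in BCNF.
{A, B} is in BCNF.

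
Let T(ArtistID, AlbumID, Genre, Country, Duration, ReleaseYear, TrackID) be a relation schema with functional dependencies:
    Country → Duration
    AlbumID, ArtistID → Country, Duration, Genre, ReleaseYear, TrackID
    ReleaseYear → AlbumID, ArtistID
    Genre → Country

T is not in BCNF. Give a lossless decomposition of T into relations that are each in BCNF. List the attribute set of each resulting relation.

{AlbumID, ArtistID, Genre, ReleaseYear, TrackID}; {Country, Duration}; {Country, Genre}

Candidate keys of the original relation: {AlbumID, ArtistID}, {ReleaseYear}.
Within {AlbumID, ArtistID, Country, Duration, Genre, ReleaseYear, TrackID}: {Country}⁺ ∩ {AlbumID, ArtistID, Country, Duration, Genre, ReleaseYear, TrackID} = {Country, Duration}, not the whole set, so Country → Duration violates BCNF; decompose into {Country, Duration} and {AlbumID, ArtistID, Country, Genre, ReleaseYear, TrackID}.
{Country, Duration} is in BCNF.
Within {AlbumID, ArtistID, Country, Genre, ReleaseYear, TrackID}: {Genre}⁺ ∩ {AlbumID, ArtistID, Country, Genre, ReleaseYear, TrackID} = {Country, Genre}, not the whole set, so Genre → Country violates BCNF; decompose into {Country, Genre} and {AlbumID, ArtistID, Genre, ReleaseYear, TrackID}.
{Country, Genre} is in BCNF.
{AlbumID, ArtistID, Genre, ReleaseYear, TrackID} is in BCNF.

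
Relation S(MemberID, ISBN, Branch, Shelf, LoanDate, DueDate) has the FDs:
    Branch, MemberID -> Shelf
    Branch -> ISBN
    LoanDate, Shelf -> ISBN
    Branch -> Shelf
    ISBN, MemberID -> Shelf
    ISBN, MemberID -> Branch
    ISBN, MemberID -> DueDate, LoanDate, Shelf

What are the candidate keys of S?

Attributes never on any right-hand side: {MemberID} — every candidate key must contain it.
{Branch, MemberID}⁺ = {Branch, DueDate, ISBN, LoanDate, MemberID, Shelf}, which is every attribute, so {Branch, MemberID} is a candidate key.
{ISBN, MemberID}⁺ = {Branch, DueDate, ISBN, LoanDate, MemberID, Shelf}, which is every attribute, so {ISBN, MemberID} is a candidate key.
{LoanDate, MemberID, Shelf}⁺ = {Branch, DueDate, ISBN, LoanDate, MemberID, Shelf}, which is every attribute, so {LoanDate, MemberID, Shelf} is a candidate key.
Any other superkey properly contains one of these, so there are no further candidate keys.

{Branch, MemberID}, {ISBN, MemberID}, {LoanDate, MemberID, Shelf}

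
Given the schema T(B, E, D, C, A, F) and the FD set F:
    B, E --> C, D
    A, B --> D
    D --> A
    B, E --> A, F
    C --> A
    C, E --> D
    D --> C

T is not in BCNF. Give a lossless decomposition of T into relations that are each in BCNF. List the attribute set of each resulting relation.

Candidate key of the original relation: {B, E}.
{A, B, C, D, E, F}: {A, B} determines {A, B, C, D} here but is not a superkey — split on A, B --> C, D, giving {A, B, C, D} and {A, B, E, F}.
{A, B, C, D}: {D} determines {A, C, D} here but is not a superkey — split on D --> A, C, giving {A, C, D} and {B, D}.
{A, C, D}: {C} determines {A, C} here but is not a superkey — split on C --> A, giving {A, C} and {C, D}.
{A, C} has no BCNF violation.
{C, D} has no BCNF violation.
{B, D} has no BCNF violation.
{A, B, E, F} has no BCNF violation.

{A, B, E, F}; {A, C}; {B, D}; {C, D}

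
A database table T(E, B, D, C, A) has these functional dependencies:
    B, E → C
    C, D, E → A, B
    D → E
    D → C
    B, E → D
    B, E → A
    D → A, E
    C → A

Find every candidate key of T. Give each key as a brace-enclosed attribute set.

{B, E}, {D}

{D} is a candidate key since {D}⁺ = {A, B, C, D, E} covers every attribute.
{B, E} is a candidate key since {B, E}⁺ = {A, B, C, D, E} covers every attribute.
No proper subset of any of these is a key, and no other minimal superkey exists.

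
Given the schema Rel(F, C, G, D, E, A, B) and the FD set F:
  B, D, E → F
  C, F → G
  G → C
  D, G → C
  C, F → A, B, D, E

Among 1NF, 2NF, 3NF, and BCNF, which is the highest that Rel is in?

Candidate keys: {B, C, D, E}, {B, D, E, G}, {C, F}, {F, G}. Prime attributes: {B, C, D, E, F, G}.
B, D, E → F breaks BCNF: {B, D, E}⁺ = {B, D, E, F}, so {B, D, E} is not a superkey.
But every attribute on its right side ({F}) is prime, and the same holds for every other non-superkey FD, so 3NF still holds.

3NF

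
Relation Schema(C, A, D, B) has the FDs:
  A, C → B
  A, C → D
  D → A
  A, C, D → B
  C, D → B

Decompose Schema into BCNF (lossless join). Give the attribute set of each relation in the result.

{A, D}; {B, C, D}

Candidate keys of the original relation: {A, C}, {C, D}.
In {A, B, C, D}, {D} is not a superkey ({D}⁺ restricted to this set is {A, D}), so split on D → A into {A, D} and {B, C, D}.
{A, D}: every determinant is a superkey — BCNF.
{B, C, D}: every determinant is a superkey — BCNF.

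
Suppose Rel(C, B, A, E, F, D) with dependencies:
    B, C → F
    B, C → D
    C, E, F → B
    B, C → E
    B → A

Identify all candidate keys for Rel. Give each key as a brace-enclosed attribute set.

{C} never appears on the right of any FD, so every key must include it.
{B, C}⁺ = {A, B, C, D, E, F} — all of the relation — so {B, C} is a candidate key.
{C, E, F}⁺ = {A, B, C, D, E, F} — all of the relation — so {C, E, F} is a candidate key.
Any other superkey properly contains one of these, so there are no further candidate keys.

{B, C}, {C, E, F}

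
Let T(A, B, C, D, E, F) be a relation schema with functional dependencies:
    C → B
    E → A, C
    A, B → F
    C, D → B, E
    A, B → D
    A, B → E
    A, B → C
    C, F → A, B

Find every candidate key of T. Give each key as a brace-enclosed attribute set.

{A, B}, {A, C}, {C, D}, {C, F}, {E}

{E}⁺ = {A, B, C, D, E, F} — all of the relation — so {E} is a candidate key.
{A, B}⁺ = {A, B, C, D, E, F} — all of the relation — so {A, B} is a candidate key.
{A, C}⁺ = {A, B, C, D, E, F} — all of the relation — so {A, C} is a candidate key.
{C, D}⁺ = {A, B, C, D, E, F} — all of the relation — so {C, D} is a candidate key.
{C, F}⁺ = {A, B, C, D, E, F} — all of the relation — so {C, F} is a candidate key.
These are minimal and exhaustive — every other superkey contains one of them.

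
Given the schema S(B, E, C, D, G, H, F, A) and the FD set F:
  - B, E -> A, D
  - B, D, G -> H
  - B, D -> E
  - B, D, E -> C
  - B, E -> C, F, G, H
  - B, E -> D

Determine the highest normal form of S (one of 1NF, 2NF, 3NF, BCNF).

BCNF

Candidate keys: {B, D}, {B, E}. Prime attributes: {B, D, E}.
The left-hand side of every FD is a superkey, so BCNF is satisfied.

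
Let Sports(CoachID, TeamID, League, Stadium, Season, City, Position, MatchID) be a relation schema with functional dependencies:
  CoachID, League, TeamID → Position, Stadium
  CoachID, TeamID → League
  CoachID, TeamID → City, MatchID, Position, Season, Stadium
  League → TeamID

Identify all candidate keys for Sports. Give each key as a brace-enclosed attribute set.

{CoachID, League}, {CoachID, TeamID}

No FD produces {CoachID}, so it must be in every candidate key.
Closure of {CoachID, League} is {City, CoachID, League, MatchID, Position, Season, Stadium, TeamID}, the whole schema; {CoachID, League} is a candidate key.
Closure of {CoachID, TeamID} is {City, CoachID, League, MatchID, Position, Season, Stadium, TeamID}, the whole schema; {CoachID, TeamID} is a candidate key.
These are minimal and exhaustive — every other superkey contains one of them.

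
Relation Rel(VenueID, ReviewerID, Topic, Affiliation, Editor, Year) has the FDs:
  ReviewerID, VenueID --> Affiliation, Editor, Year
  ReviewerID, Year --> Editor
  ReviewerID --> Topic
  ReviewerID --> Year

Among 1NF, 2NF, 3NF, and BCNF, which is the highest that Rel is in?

Candidate key: {ReviewerID, VenueID}. Prime attributes: {ReviewerID, VenueID}.
ReviewerID, Year --> Editor: {ReviewerID, Year}⁺ = {Editor, ReviewerID, Topic, Year}, which is not all of the attributes, so the left side is not a superkey — BCNF is violated.
Because {Editor} is non-prime and the left side of ReviewerID, Year --> Editor is not a superkey, the relation is not in 3NF.
Since {ReviewerID} ⊂ {ReviewerID, VenueID} and {ReviewerID}⁺ ⊇ {Editor, Topic, Year} with {Editor, Topic, Year} non-prime, there is a partial dependency; 2NF fails.

1NF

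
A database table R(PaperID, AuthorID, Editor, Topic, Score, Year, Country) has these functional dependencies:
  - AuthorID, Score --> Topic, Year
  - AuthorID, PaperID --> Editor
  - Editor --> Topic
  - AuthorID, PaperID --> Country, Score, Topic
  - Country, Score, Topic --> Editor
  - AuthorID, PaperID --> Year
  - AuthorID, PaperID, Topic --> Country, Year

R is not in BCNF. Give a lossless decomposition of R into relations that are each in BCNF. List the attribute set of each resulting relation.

Candidate key of the original relation: {AuthorID, PaperID}.
In {AuthorID, Country, Editor, PaperID, Score, Topic, Year}, {AuthorID, Score} is not a superkey ({AuthorID, Score}⁺ restricted to this set is {AuthorID, Score, Topic, Year}), so split on AuthorID, Score --> Topic, Year into {AuthorID, Score, Topic, Year} and {AuthorID, Country, Editor, PaperID, Score}.
{AuthorID, Score, Topic, Year} has no BCNF violation.
In {AuthorID, Country, Editor, PaperID, Score}, {AuthorID, Country, Score} is not a superkey ({AuthorID, Country, Score}⁺ restricted to this set is {AuthorID, Country, Editor, Score}), so split on AuthorID, Country, Score --> Editor into {AuthorID, Country, Editor, Score} and {AuthorID, Country, PaperID, Score}.
{AuthorID, Country, Editor, Score} has no BCNF violation.
{AuthorID, Country, PaperID, Score} has no BCNF violation.

{AuthorID, Country, Editor, Score}; {AuthorID, Country, PaperID, Score}; {AuthorID, Score, Topic, Year}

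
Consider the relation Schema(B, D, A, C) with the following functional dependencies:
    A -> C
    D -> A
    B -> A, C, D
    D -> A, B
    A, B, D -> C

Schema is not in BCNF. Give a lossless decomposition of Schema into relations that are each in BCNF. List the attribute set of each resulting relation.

{A, B, D}; {A, C}

Candidate keys of the original relation: {B}, {D}.
Within {A, B, C, D}: {A}⁺ ∩ {A, B, C, D} = {A, C}, not the whole set, so A -> C violates BCNF; decompose into {A, C} and {A, B, D}.
{A, C} has no BCNF violation.
{A, B, D} has no BCNF violation.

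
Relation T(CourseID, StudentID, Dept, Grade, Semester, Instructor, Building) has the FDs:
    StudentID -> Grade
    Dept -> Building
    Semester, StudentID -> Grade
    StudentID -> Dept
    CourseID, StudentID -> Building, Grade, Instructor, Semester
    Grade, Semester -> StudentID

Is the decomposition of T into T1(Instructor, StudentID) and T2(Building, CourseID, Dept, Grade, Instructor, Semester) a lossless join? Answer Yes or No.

No

T1 ∩ T2 = {Instructor}; its closure under F is {Instructor}.
The closure covers neither T1 nor T2 entirely; the join is not lossless.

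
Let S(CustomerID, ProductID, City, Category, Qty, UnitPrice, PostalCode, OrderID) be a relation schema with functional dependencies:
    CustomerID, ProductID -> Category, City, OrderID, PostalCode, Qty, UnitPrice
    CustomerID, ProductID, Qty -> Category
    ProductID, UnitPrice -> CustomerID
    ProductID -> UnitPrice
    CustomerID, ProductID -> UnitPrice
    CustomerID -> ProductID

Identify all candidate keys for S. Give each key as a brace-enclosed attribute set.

{CustomerID}, {ProductID}

Closure of {CustomerID} is {Category, City, CustomerID, OrderID, PostalCode, ProductID, Qty, UnitPrice}, the whole schema; {CustomerID} is a candidate key.
Closure of {ProductID} is {Category, City, CustomerID, OrderID, PostalCode, ProductID, Qty, UnitPrice}, the whole schema; {ProductID} is a candidate key.
These are minimal and exhaustive — every other superkey contains one of them.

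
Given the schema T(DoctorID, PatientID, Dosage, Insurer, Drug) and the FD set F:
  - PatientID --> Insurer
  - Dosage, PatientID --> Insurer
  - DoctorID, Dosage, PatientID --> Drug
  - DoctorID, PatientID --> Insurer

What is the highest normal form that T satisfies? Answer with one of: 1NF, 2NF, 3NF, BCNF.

Candidate key: {DoctorID, Dosage, PatientID}. Prime attributes: {DoctorID, Dosage, PatientID}.
For PatientID --> Insurer we have {PatientID}⁺ = {Insurer, PatientID}; {PatientID} is not a superkey, so BCNF fails.
PatientID --> Insurer determines the non-prime attribute {Insurer} from a non-superkey — 3NF is violated.
Since {PatientID} ⊂ {DoctorID, Dosage, PatientID} and {PatientID}⁺ ⊇ {Insurer} with {Insurer} non-prime, there is a partial dependency; 2NF fails.

1NF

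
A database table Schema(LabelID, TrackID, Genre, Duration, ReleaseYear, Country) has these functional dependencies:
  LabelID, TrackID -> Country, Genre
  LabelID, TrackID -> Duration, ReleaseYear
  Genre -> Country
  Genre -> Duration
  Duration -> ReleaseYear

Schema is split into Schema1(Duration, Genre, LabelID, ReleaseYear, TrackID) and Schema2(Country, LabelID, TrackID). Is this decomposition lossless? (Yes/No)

Schema1 ∩ Schema2 = {LabelID, TrackID}; its closure under F is {Country, Duration, Genre, LabelID, ReleaseYear, TrackID}.
Since Schema1 ⊆ {Country, Duration, Genre, LabelID, ReleaseYear, TrackID}, the intersection is a superkey of Schema1; the decomposition is lossless.

Yes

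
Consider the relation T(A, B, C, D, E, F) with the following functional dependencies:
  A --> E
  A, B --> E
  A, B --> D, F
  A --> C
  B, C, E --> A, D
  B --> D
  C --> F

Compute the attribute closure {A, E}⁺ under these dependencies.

Start with {A, E}.
A --> C applies; add {C} → now {A, C, E}.
C --> F applies; add {F} → now {A, C, E, F}.
No further FD applies.

{A, C, E, F}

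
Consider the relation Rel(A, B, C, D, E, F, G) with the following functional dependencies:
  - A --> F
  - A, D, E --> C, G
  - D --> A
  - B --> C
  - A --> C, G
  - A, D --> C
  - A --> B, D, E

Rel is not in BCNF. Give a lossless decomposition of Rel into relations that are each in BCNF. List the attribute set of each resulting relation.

Candidate keys of the original relation: {A}, {D}.
In {A, B, C, D, E, F, G}, {B} is not a superkey ({B}⁺ restricted to this set is {B, C}), so split on B --> C into {B, C} and {A, B, D, E, F, G}.
{B, C} is in BCNF.
{A, B, D, E, F, G} is in BCNF.

{A, B, D, E, F, G}; {B, C}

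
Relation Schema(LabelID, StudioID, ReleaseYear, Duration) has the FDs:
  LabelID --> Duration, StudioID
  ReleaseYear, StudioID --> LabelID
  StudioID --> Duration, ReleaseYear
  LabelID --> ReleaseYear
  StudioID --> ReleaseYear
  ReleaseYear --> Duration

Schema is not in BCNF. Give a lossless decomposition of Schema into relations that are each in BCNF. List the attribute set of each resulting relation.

{Duration, ReleaseYear}; {LabelID, ReleaseYear, StudioID}

Candidate keys of the original relation: {LabelID}, {StudioID}.
In {Duration, LabelID, ReleaseYear, StudioID}, {ReleaseYear} is not a superkey ({ReleaseYear}⁺ restricted to this set is {Duration, ReleaseYear}), so split on ReleaseYear --> Duration into {Duration, ReleaseYear} and {LabelID, ReleaseYear, StudioID}.
{Duration, ReleaseYear} is in BCNF.
{LabelID, ReleaseYear, StudioID} is in BCNF.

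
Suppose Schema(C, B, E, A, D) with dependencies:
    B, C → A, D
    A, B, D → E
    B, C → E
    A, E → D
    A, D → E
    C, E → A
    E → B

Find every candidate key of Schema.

{A, C, D}, {B, C}, {C, E}

{C} never appears on the right of any FD, so every key must include it.
{B, C}⁺ = {A, B, C, D, E} — all of the relation — so {B, C} is a candidate key.
{C, E}⁺ = {A, B, C, D, E} — all of the relation — so {C, E} is a candidate key.
{A, C, D}⁺ = {A, B, C, D, E} — all of the relation — so {A, C, D} is a candidate key.
No proper subset of any of these is a key, and no other minimal superkey exists.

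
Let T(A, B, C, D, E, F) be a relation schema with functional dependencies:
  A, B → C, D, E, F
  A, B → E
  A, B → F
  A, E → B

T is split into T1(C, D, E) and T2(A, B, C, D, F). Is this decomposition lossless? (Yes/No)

The shared attributes are {C, D} and {C, D}⁺ = {C, D}.
T1 ⊄ {C, D} and T2 ⊄ {C, D}, so the split is lossy.

No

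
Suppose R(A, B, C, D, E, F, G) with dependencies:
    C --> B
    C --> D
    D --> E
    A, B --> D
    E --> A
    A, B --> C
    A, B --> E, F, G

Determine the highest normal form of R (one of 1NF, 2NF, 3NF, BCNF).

Candidate keys: {A, B}, {B, D}, {B, E}, {C}. Prime attributes: {A, B, C, D, E}.
For D --> E we have {D}⁺ = {A, D, E}; {D} is not a superkey, so BCNF fails.
Since {E} ⊆ prime attributes and every other non-superkey FD also has a prime right side, the schema is in 3NF.

3NF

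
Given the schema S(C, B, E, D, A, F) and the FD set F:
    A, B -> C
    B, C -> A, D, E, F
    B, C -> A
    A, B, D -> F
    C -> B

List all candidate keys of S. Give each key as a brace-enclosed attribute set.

{A, B}, {C}

Closure of {C} is {A, B, C, D, E, F}, the whole schema; {C} is a candidate key.
Closure of {A, B} is {A, B, C, D, E, F}, the whole schema; {A, B} is a candidate key.
No proper subset of any of these is a key, and no other minimal superkey exists.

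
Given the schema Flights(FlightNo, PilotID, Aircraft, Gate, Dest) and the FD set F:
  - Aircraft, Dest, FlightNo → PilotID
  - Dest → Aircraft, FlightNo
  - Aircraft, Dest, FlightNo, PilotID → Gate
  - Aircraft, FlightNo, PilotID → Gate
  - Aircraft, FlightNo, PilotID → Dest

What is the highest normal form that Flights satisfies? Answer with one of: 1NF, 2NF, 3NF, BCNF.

BCNF

Candidate keys: {Aircraft, FlightNo, PilotID}, {Dest}. Prime attributes: {Aircraft, Dest, FlightNo, PilotID}.
Every FD has a superkey on the left, so the relation is in BCNF.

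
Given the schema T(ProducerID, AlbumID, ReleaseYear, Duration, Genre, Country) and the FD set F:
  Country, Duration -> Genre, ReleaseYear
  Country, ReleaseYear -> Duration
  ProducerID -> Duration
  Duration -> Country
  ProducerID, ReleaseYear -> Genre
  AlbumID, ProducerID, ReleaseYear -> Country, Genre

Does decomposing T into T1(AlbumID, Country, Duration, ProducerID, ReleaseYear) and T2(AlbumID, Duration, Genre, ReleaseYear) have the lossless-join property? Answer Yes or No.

Yes

Common attributes: {AlbumID, Duration, ReleaseYear}; their closure is {AlbumID, Country, Duration, Genre, ReleaseYear}.
T2 is contained in that closure, so T1 ∩ T2 -> T2 holds and the join is lossless.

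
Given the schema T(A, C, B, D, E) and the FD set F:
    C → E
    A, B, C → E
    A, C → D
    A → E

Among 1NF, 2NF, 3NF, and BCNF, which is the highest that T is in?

Candidate key: {A, B, C}. Prime attributes: {A, B, C}.
C → E breaks BCNF: {C}⁺ = {C, E}, so {C} is not a superkey.
C → E has non-prime {E} on the right and a non-superkey on the left, so 3NF fails.
Since {A} ⊂ {A, B, C} and {A}⁺ ⊇ {E} with {E} non-prime, there is a partial dependency; 2NF fails.

1NF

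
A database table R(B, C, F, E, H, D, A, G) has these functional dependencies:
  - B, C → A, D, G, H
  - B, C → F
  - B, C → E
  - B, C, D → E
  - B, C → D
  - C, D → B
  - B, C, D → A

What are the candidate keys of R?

Attributes never on any right-hand side: {C} — every candidate key must contain it.
{B, C} is a candidate key since {B, C}⁺ = {A, B, C, D, E, F, G, H} covers every attribute.
{C, D} is a candidate key since {C, D}⁺ = {A, B, C, D, E, F, G, H} covers every attribute.
These are minimal and exhaustive — every other superkey contains one of them.

{B, C}, {C, D}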